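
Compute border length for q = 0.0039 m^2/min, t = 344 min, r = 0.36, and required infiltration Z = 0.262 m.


L = q*t/((1+r)*Z)
L = 0.0039*344/((1+0.36)*0.262)
L = 1.3416/0.35632

3.7652 m


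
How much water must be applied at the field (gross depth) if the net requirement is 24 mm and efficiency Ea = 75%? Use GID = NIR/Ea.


Ea = 75% = 0.75
GID = NIR / Ea = 24 / 0.75 = 32.0000 mm

32.0000 mm


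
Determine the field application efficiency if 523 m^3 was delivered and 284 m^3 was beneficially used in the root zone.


Ea = V_root / V_field * 100 = 284 / 523 * 100 = 54.3021%

54.3021 %


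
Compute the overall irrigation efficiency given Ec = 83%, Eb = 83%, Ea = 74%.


Ec = 0.83, Eb = 0.83, Ea = 0.74
E = 0.83 * 0.83 * 0.74 * 100 = 50.9786%

50.9786 %


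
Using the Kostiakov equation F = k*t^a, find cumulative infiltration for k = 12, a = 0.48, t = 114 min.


F = k * t^a = 12 * 114^0.48
F = 12 * 9.712126

116.5455 mm


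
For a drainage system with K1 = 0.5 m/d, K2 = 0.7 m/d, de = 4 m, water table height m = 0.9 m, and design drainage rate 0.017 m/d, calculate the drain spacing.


S^2 = 8*K2*de*m/q + 4*K1*m^2/q
S^2 = 8*0.7*4*0.9/0.017 + 4*0.5*0.9^2/0.017
S = sqrt(1281.1765)

35.7935 m


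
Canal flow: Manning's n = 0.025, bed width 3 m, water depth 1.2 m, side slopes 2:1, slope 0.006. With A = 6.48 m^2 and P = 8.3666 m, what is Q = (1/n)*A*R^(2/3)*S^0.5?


R = A/P = 6.48/8.3666 = 0.774508
Q = (1/0.025) * 6.48 * 0.774508^(2/3) * 0.006^0.5

16.9328 m^3/s


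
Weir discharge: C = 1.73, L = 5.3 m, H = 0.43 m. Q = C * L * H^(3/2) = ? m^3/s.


Q = C * L * H^(3/2) = 1.73 * 5.3 * 0.43^1.5 = 1.73 * 5.3 * 0.281970

2.5854 m^3/s


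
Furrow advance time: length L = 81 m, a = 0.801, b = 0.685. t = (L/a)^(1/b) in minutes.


t = (L/a)^(1/b)
t = (81/0.801)^(1/0.685)
t = 101.123596^(1/0.685)

844.8741 min


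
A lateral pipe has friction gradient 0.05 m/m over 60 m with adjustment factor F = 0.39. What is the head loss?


hf = J * L * F = 0.05 * 60 * 0.39 = 1.1700 m

1.1700 m


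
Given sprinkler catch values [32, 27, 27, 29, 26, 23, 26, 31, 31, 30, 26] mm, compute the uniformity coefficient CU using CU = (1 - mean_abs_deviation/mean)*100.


mean = 28.000000 mm
MAD = 2.363636 mm
CU = (1 - 2.363636/28.000000)*100

91.5584 %


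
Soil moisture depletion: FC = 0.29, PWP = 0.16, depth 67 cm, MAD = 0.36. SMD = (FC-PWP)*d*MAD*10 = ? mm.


SMD = (FC - PWP) * d * MAD * 10
SMD = (0.29 - 0.16) * 67 * 0.36 * 10
SMD = 0.1300 * 67 * 0.36 * 10

31.3560 mm


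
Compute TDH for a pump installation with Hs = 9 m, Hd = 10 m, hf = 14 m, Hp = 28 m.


TDH = Hs + Hd + hf + Hp = 9 + 10 + 14 + 28 = 61

61 m


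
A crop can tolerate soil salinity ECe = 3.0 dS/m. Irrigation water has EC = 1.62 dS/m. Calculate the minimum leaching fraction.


LR = ECiw / (5*ECe - ECiw)
LR = 1.62 / (5*3.0 - 1.62)
LR = 1.62 / 13.3800

0.1211


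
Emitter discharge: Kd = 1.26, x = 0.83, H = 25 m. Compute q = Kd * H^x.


q = Kd * H^x = 1.26 * 25^0.83 = 1.26 * 14.464060

18.2247 L/h


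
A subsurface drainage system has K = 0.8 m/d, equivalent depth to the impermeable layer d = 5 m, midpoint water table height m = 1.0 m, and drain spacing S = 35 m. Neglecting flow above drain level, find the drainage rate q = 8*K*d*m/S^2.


q = 8*K*d*m/S^2
q = 8*0.8*5*1.0/35^2
q = 32.0000 / 1225

0.0261 m/d


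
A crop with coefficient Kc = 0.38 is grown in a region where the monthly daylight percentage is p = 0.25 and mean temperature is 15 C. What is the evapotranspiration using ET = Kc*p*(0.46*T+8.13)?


ET = Kc * p * (0.46*T + 8.13)
ET = 0.38 * 0.25 * (0.46*15 + 8.13)
ET = 0.38 * 0.25 * 15.0300

1.4279 mm/day


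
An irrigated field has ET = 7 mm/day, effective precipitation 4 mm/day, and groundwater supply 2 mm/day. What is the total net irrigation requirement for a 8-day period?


Daily deficit = ET - Pe - GW = 7 - 4 - 2 = 1 mm/day
NIR = 1 * 8 = 8 mm

8.0000 mm


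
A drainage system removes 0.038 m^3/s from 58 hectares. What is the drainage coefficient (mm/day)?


DC = Q * 86400 / (A * 10000) * 1000
DC = 0.038 * 86400 / (58 * 10000) * 1000
DC = 3283200.0000 / 580000

5.6607 mm/day


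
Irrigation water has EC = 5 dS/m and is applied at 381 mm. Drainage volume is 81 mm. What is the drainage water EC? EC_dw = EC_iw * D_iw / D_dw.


EC_dw = EC_iw * D_iw / D_dw
EC_dw = 5 * 381 / 81
EC_dw = 1905 / 81

23.5185 dS/m


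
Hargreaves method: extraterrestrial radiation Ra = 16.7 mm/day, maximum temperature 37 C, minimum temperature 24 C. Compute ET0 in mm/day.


Tmean = (Tmax + Tmin)/2 = (37 + 24)/2 = 30.5
ET0 = 0.0023 * 16.7 * (30.5 + 17.8) * sqrt(37 - 24)
ET0 = 0.0023 * 16.7 * 48.3 * 3.605551

6.6890 mm/day


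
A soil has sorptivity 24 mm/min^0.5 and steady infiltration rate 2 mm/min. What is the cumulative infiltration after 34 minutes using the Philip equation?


F = S*sqrt(t) + A*t
F = 24*sqrt(34) + 2*34
F = 24*5.830952 + 68

207.9428 mm


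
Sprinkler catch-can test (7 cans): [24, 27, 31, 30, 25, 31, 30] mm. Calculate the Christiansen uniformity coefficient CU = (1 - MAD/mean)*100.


mean = 28.285714 mm
MAD = 2.530612 mm
CU = (1 - 2.530612/28.285714)*100

91.0534 %


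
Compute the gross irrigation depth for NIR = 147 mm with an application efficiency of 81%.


Ea = 81% = 0.81
GID = NIR / Ea = 147 / 0.81 = 181.4815 mm

181.4815 mm


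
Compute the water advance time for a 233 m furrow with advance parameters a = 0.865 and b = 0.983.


t = (L/a)^(1/b)
t = (233/0.865)^(1/0.983)
t = 269.364162^(1/0.983)

296.7359 min


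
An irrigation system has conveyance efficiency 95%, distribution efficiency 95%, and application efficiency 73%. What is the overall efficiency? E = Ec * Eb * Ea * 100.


Ec = 0.95, Eb = 0.95, Ea = 0.73
E = 0.95 * 0.95 * 0.73 * 100 = 65.8825%

65.8825 %


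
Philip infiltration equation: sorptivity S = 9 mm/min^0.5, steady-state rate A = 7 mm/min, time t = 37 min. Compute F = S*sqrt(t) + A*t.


F = S*sqrt(t) + A*t
F = 9*sqrt(37) + 7*37
F = 9*6.082763 + 259

313.7449 mm


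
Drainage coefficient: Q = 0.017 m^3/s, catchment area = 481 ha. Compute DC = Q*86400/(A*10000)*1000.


DC = Q * 86400 / (A * 10000) * 1000
DC = 0.017 * 86400 / (481 * 10000) * 1000
DC = 1468800.0000 / 4810000

0.3054 mm/day


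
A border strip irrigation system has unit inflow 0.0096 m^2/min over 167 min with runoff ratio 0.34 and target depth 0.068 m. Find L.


L = q*t/((1+r)*Z)
L = 0.0096*167/((1+0.34)*0.068)
L = 1.6032/0.09112

17.5944 m


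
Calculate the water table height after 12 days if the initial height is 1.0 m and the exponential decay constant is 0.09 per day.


m = m0 * exp(-k*t)
m = 1.0 * exp(-0.09 * 12)
m = 1.0 * exp(-1.0800)

0.3396 m


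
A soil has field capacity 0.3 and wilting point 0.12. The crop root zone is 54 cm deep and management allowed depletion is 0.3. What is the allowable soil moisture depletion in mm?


SMD = (FC - PWP) * d * MAD * 10
SMD = (0.3 - 0.12) * 54 * 0.3 * 10
SMD = 0.1800 * 54 * 0.3 * 10

29.1600 mm


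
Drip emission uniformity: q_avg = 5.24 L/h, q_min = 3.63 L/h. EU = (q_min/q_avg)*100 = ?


EU = (q_min/q_avg)*100 = (3.63/5.24)*100 = 69.2748%

69.2748 %


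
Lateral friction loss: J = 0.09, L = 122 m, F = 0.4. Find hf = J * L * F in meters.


hf = J * L * F = 0.09 * 122 * 0.4 = 4.3920 m

4.3920 m


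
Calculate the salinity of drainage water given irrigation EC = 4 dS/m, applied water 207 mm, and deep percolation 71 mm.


EC_dw = EC_iw * D_iw / D_dw
EC_dw = 4 * 207 / 71
EC_dw = 828 / 71

11.6620 dS/m


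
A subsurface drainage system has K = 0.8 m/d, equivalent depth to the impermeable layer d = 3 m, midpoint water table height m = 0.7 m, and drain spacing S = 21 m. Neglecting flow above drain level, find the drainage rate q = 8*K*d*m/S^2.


q = 8*K*d*m/S^2
q = 8*0.8*3*0.7/21^2
q = 13.4400 / 441

0.0305 m/d


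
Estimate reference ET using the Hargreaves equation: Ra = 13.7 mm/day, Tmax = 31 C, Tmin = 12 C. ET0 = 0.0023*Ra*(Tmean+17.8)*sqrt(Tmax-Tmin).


Tmean = (Tmax + Tmin)/2 = (31 + 12)/2 = 21.5
ET0 = 0.0023 * 13.7 * (21.5 + 17.8) * sqrt(31 - 12)
ET0 = 0.0023 * 13.7 * 39.3 * 4.358899

5.3978 mm/day


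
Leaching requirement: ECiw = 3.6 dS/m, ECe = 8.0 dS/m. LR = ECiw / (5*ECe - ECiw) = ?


LR = ECiw / (5*ECe - ECiw)
LR = 3.6 / (5*8.0 - 3.6)
LR = 3.6 / 36.4000

0.0989


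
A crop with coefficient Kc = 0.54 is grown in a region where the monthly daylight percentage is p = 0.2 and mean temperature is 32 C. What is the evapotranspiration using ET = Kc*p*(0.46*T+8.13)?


ET = Kc * p * (0.46*T + 8.13)
ET = 0.54 * 0.2 * (0.46*32 + 8.13)
ET = 0.54 * 0.2 * 22.8500

2.4678 mm/day


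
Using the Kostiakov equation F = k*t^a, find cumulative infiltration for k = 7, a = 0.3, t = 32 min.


F = k * t^a = 7 * 32^0.3
F = 7 * 2.828427

19.7990 mm


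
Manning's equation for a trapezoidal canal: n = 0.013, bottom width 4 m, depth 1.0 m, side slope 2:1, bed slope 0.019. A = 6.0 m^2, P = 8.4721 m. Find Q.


R = A/P = 6.0/8.4721 = 0.708207
Q = (1/0.013) * 6.0 * 0.708207^(2/3) * 0.019^0.5

50.5465 m^3/s


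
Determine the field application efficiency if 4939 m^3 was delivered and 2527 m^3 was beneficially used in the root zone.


Ea = V_root / V_field * 100 = 2527 / 4939 * 100 = 51.1642%

51.1642 %


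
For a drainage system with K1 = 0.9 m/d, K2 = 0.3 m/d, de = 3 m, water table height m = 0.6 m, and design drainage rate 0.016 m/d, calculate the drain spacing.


S^2 = 8*K2*de*m/q + 4*K1*m^2/q
S^2 = 8*0.3*3*0.6/0.016 + 4*0.9*0.6^2/0.016
S = sqrt(351.0000)

18.7350 m


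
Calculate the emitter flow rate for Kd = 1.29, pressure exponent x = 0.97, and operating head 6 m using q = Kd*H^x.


q = Kd * H^x = 1.29 * 6^0.97 = 1.29 * 5.685998

7.3349 L/h


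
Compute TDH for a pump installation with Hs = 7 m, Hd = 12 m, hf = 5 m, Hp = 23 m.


TDH = Hs + Hd + hf + Hp = 7 + 12 + 5 + 23 = 47

47 m


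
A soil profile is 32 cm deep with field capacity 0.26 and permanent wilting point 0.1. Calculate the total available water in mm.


AWC = (FC - PWP) * d * 10
AWC = (0.26 - 0.1) * 32 * 10
AWC = 0.1600 * 32 * 10

51.2000 mm


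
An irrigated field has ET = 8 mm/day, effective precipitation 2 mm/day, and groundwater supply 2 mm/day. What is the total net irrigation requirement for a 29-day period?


Daily deficit = ET - Pe - GW = 8 - 2 - 2 = 4 mm/day
NIR = 4 * 29 = 116 mm

116.0000 mm


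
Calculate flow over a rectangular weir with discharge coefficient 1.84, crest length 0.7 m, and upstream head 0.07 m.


Q = C * L * H^(3/2) = 1.84 * 0.7 * 0.07^1.5 = 1.84 * 0.7 * 0.018520

0.0239 m^3/s


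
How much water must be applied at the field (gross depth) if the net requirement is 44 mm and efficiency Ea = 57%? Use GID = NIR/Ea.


Ea = 57% = 0.57
GID = NIR / Ea = 44 / 0.57 = 77.1930 mm

77.1930 mm


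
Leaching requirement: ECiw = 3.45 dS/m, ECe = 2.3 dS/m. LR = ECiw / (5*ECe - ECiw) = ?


LR = ECiw / (5*ECe - ECiw)
LR = 3.45 / (5*2.3 - 3.45)
LR = 3.45 / 8.0500

0.4286


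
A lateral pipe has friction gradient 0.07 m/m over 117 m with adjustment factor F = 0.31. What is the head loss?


hf = J * L * F = 0.07 * 117 * 0.31 = 2.5389 m

2.5389 m


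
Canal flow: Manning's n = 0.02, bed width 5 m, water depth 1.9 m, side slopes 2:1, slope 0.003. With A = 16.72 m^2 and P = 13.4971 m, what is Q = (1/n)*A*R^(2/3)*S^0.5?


R = A/P = 16.72/13.4971 = 1.238785
Q = (1/0.02) * 16.72 * 1.238785^(2/3) * 0.003^0.5

52.8158 m^3/s


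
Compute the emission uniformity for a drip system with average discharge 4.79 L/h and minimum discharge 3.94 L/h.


EU = (q_min/q_avg)*100 = (3.94/4.79)*100 = 82.2547%

82.2547 %


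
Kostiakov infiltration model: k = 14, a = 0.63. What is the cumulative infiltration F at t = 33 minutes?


F = k * t^a = 14 * 33^0.63
F = 14 * 9.050317

126.7044 mm


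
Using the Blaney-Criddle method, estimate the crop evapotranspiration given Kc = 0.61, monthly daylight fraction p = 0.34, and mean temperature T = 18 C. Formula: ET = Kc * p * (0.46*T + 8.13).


ET = Kc * p * (0.46*T + 8.13)
ET = 0.61 * 0.34 * (0.46*18 + 8.13)
ET = 0.61 * 0.34 * 16.4100

3.4034 mm/day


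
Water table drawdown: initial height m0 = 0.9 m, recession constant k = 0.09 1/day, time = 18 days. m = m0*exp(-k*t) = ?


m = m0 * exp(-k*t)
m = 0.9 * exp(-0.09 * 18)
m = 0.9 * exp(-1.6200)

0.1781 m


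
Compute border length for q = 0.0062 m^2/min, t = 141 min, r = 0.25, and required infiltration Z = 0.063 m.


L = q*t/((1+r)*Z)
L = 0.0062*141/((1+0.25)*0.063)
L = 0.8742/0.07875

11.1010 m


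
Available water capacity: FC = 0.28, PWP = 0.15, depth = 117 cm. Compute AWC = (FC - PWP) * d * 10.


AWC = (FC - PWP) * d * 10
AWC = (0.28 - 0.15) * 117 * 10
AWC = 0.1300 * 117 * 10

152.1000 mm


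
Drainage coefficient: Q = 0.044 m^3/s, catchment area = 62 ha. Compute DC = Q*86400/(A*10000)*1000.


DC = Q * 86400 / (A * 10000) * 1000
DC = 0.044 * 86400 / (62 * 10000) * 1000
DC = 3801600.0000 / 620000

6.1316 mm/day


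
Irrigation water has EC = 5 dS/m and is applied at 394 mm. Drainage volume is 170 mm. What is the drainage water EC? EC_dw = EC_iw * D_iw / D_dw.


EC_dw = EC_iw * D_iw / D_dw
EC_dw = 5 * 394 / 170
EC_dw = 1970 / 170

11.5882 dS/m


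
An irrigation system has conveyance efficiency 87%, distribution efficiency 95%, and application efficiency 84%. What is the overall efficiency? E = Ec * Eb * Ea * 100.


Ec = 0.87, Eb = 0.95, Ea = 0.84
E = 0.87 * 0.95 * 0.84 * 100 = 69.4260%

69.4260 %


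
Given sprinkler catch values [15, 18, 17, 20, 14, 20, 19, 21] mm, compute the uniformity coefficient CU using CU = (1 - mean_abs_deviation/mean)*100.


mean = 18.000000 mm
MAD = 2.000000 mm
CU = (1 - 2.000000/18.000000)*100

88.8889 %


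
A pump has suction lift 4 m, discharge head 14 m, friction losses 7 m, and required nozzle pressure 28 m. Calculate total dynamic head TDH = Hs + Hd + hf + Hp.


TDH = Hs + Hd + hf + Hp = 4 + 14 + 7 + 28 = 53

53 m


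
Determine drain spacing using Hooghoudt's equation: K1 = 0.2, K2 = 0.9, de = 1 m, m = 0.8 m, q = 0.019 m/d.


S^2 = 8*K2*de*m/q + 4*K1*m^2/q
S^2 = 8*0.9*1*0.8/0.019 + 4*0.2*0.8^2/0.019
S = sqrt(330.1053)

18.1688 m


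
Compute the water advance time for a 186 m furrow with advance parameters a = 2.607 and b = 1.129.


t = (L/a)^(1/b)
t = (186/2.607)^(1/1.129)
t = 71.346375^(1/1.129)

43.8132 min


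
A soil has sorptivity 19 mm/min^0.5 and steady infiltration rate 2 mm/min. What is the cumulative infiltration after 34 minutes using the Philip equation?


F = S*sqrt(t) + A*t
F = 19*sqrt(34) + 2*34
F = 19*5.830952 + 68

178.7881 mm


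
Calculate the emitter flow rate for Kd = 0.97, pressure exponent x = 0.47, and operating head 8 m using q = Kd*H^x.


q = Kd * H^x = 0.97 * 8^0.47 = 0.97 * 2.657372

2.5777 L/h


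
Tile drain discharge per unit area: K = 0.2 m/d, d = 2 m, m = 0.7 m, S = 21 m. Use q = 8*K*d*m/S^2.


q = 8*K*d*m/S^2
q = 8*0.2*2*0.7/21^2
q = 2.2400 / 441

0.0051 m/d


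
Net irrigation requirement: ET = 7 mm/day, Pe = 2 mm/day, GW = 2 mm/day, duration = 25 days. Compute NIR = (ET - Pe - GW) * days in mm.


Daily deficit = ET - Pe - GW = 7 - 2 - 2 = 3 mm/day
NIR = 3 * 25 = 75 mm

75.0000 mm


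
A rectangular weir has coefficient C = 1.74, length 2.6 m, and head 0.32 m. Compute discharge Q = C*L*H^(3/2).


Q = C * L * H^(3/2) = 1.74 * 2.6 * 0.32^1.5 = 1.74 * 2.6 * 0.181019

0.8189 m^3/s


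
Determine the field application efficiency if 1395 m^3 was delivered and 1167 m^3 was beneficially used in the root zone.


Ea = V_root / V_field * 100 = 1167 / 1395 * 100 = 83.6559%

83.6559 %


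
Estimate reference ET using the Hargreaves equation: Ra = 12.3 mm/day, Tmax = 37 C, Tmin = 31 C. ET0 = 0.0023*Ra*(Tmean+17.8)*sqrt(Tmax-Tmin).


Tmean = (Tmax + Tmin)/2 = (37 + 31)/2 = 34.0
ET0 = 0.0023 * 12.3 * (34.0 + 17.8) * sqrt(37 - 31)
ET0 = 0.0023 * 12.3 * 51.8 * 2.449490

3.5895 mm/day


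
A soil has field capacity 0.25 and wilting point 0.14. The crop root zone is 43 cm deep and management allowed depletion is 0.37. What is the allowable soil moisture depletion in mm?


SMD = (FC - PWP) * d * MAD * 10
SMD = (0.25 - 0.14) * 43 * 0.37 * 10
SMD = 0.1100 * 43 * 0.37 * 10

17.5010 mm


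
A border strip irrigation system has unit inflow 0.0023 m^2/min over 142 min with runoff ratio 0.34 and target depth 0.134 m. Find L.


L = q*t/((1+r)*Z)
L = 0.0023*142/((1+0.34)*0.134)
L = 0.3266/0.17956

1.8189 m


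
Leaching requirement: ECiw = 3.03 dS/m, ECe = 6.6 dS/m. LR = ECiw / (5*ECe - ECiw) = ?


LR = ECiw / (5*ECe - ECiw)
LR = 3.03 / (5*6.6 - 3.03)
LR = 3.03 / 29.9700

0.1011


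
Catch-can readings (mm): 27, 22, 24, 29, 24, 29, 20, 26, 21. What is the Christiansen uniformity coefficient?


mean = 24.666667 mm
MAD = 2.740741 mm
CU = (1 - 2.740741/24.666667)*100

88.8889 %


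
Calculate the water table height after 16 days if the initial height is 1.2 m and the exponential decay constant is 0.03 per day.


m = m0 * exp(-k*t)
m = 1.2 * exp(-0.03 * 16)
m = 1.2 * exp(-0.4800)

0.7425 m


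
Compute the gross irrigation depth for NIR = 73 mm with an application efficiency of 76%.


Ea = 76% = 0.76
GID = NIR / Ea = 73 / 0.76 = 96.0526 mm

96.0526 mm


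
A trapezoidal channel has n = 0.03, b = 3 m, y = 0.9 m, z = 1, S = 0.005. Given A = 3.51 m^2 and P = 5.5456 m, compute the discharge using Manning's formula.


R = A/P = 3.51/5.5456 = 0.632934
Q = (1/0.03) * 3.51 * 0.632934^(2/3) * 0.005^0.5

6.0988 m^3/s


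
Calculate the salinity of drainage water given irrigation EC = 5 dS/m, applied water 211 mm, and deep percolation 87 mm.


EC_dw = EC_iw * D_iw / D_dw
EC_dw = 5 * 211 / 87
EC_dw = 1055 / 87

12.1264 dS/m


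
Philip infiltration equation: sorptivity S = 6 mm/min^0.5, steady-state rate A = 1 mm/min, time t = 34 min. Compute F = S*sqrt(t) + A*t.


F = S*sqrt(t) + A*t
F = 6*sqrt(34) + 1*34
F = 6*5.830952 + 34

68.9857 mm


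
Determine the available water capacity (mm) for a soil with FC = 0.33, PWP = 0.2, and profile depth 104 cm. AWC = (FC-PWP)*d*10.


AWC = (FC - PWP) * d * 10
AWC = (0.33 - 0.2) * 104 * 10
AWC = 0.1300 * 104 * 10

135.2000 mm


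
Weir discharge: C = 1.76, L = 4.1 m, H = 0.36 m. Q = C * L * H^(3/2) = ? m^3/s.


Q = C * L * H^(3/2) = 1.76 * 4.1 * 0.36^1.5 = 1.76 * 4.1 * 0.216000

1.5587 m^3/s


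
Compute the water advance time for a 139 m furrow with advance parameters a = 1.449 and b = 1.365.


t = (L/a)^(1/b)
t = (139/1.449)^(1/1.365)
t = 95.928226^(1/1.365)

28.3123 min


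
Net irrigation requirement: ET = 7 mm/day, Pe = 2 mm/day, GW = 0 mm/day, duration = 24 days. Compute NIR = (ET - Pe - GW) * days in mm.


Daily deficit = ET - Pe - GW = 7 - 2 - 0 = 5 mm/day
NIR = 5 * 24 = 120 mm

120.0000 mm


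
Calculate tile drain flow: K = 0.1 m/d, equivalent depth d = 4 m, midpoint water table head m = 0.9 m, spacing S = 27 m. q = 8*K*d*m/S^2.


q = 8*K*d*m/S^2
q = 8*0.1*4*0.9/27^2
q = 2.8800 / 729

0.0040 m/d


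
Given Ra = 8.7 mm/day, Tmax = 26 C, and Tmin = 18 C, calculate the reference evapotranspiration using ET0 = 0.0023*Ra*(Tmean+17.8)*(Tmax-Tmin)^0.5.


Tmean = (Tmax + Tmin)/2 = (26 + 18)/2 = 22.0
ET0 = 0.0023 * 8.7 * (22.0 + 17.8) * sqrt(26 - 18)
ET0 = 0.0023 * 8.7 * 39.8 * 2.828427

2.2526 mm/day


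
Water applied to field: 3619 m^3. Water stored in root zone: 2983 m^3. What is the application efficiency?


Ea = V_root / V_field * 100 = 2983 / 3619 * 100 = 82.4261%

82.4261 %


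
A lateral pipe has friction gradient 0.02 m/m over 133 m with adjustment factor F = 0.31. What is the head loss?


hf = J * L * F = 0.02 * 133 * 0.31 = 0.8246 m

0.8246 m


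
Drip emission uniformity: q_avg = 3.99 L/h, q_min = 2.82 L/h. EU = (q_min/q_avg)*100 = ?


EU = (q_min/q_avg)*100 = (2.82/3.99)*100 = 70.6767%

70.6767 %


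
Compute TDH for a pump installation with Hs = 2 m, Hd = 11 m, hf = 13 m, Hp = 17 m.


TDH = Hs + Hd + hf + Hp = 2 + 11 + 13 + 17 = 43

43 m


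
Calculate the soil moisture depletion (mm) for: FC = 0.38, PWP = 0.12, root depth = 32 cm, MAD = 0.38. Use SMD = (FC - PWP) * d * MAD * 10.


SMD = (FC - PWP) * d * MAD * 10
SMD = (0.38 - 0.12) * 32 * 0.38 * 10
SMD = 0.2600 * 32 * 0.38 * 10

31.6160 mm


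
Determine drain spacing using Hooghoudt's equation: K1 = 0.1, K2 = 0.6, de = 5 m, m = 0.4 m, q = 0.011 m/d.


S^2 = 8*K2*de*m/q + 4*K1*m^2/q
S^2 = 8*0.6*5*0.4/0.011 + 4*0.1*0.4^2/0.011
S = sqrt(878.5455)

29.6403 m


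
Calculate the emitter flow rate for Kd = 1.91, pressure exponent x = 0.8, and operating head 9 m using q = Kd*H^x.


q = Kd * H^x = 1.91 * 9^0.8 = 1.91 * 5.799546

11.0771 L/h


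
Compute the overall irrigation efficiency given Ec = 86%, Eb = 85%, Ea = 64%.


Ec = 0.86, Eb = 0.85, Ea = 0.64
E = 0.86 * 0.85 * 0.64 * 100 = 46.7840%

46.7840 %


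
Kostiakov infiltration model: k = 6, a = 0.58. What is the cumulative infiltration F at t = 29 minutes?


F = k * t^a = 6 * 29^0.58
F = 6 * 7.050028

42.3002 mm


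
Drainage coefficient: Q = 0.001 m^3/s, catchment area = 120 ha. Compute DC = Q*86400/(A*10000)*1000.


DC = Q * 86400 / (A * 10000) * 1000
DC = 0.001 * 86400 / (120 * 10000) * 1000
DC = 86400.0000 / 1200000

0.0720 mm/day


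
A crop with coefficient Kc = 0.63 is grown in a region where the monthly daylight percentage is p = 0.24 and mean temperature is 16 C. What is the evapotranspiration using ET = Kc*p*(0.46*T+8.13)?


ET = Kc * p * (0.46*T + 8.13)
ET = 0.63 * 0.24 * (0.46*16 + 8.13)
ET = 0.63 * 0.24 * 15.4900

2.3421 mm/day


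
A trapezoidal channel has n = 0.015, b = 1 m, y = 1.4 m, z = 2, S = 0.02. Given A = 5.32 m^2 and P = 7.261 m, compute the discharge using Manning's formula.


R = A/P = 5.32/7.261 = 0.732681
Q = (1/0.015) * 5.32 * 0.732681^(2/3) * 0.02^0.5

40.7642 m^3/s


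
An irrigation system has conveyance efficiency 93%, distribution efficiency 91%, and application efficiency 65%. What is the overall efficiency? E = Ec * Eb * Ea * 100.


Ec = 0.93, Eb = 0.91, Ea = 0.65
E = 0.93 * 0.91 * 0.65 * 100 = 55.0095%

55.0095 %


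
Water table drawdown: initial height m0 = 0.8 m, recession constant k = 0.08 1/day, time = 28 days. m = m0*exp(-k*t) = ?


m = m0 * exp(-k*t)
m = 0.8 * exp(-0.08 * 28)
m = 0.8 * exp(-2.2400)

0.0852 m


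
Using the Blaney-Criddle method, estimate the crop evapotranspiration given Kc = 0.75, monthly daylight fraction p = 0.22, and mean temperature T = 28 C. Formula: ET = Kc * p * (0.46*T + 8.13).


ET = Kc * p * (0.46*T + 8.13)
ET = 0.75 * 0.22 * (0.46*28 + 8.13)
ET = 0.75 * 0.22 * 21.0100

3.4667 mm/day


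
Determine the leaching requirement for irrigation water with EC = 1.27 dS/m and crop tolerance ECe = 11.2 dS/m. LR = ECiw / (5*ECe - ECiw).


LR = ECiw / (5*ECe - ECiw)
LR = 1.27 / (5*11.2 - 1.27)
LR = 1.27 / 54.7300

0.0232


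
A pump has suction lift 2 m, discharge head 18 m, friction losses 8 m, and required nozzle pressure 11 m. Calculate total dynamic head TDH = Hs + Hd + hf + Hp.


TDH = Hs + Hd + hf + Hp = 2 + 18 + 8 + 11 = 39

39 m


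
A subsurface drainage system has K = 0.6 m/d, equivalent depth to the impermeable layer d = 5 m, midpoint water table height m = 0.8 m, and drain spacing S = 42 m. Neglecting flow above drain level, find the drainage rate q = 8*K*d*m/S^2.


q = 8*K*d*m/S^2
q = 8*0.6*5*0.8/42^2
q = 19.2000 / 1764

0.0109 m/d


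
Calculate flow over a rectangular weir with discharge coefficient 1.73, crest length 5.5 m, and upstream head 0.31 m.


Q = C * L * H^(3/2) = 1.73 * 5.5 * 0.31^1.5 = 1.73 * 5.5 * 0.172601

1.6423 m^3/s


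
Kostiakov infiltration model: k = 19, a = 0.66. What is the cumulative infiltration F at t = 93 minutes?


F = k * t^a = 19 * 93^0.66
F = 19 * 19.915845

378.4011 mm


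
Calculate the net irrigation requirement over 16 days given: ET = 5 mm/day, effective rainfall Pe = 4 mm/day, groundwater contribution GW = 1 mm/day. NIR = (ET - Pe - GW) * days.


Daily deficit = ET - Pe - GW = 5 - 4 - 1 = 0 mm/day
NIR = 0 * 16 = 0 mm

0 mm


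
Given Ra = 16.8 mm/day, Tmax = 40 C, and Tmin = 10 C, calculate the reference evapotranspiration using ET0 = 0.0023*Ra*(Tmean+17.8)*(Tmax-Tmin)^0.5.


Tmean = (Tmax + Tmin)/2 = (40 + 10)/2 = 25.0
ET0 = 0.0023 * 16.8 * (25.0 + 17.8) * sqrt(40 - 10)
ET0 = 0.0023 * 16.8 * 42.8 * 5.477226

9.0582 mm/day


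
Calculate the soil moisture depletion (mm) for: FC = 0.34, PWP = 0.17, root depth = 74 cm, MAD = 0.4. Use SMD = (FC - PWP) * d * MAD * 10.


SMD = (FC - PWP) * d * MAD * 10
SMD = (0.34 - 0.17) * 74 * 0.4 * 10
SMD = 0.1700 * 74 * 0.4 * 10

50.3200 mm


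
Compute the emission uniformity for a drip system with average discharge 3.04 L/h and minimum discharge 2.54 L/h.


EU = (q_min/q_avg)*100 = (2.54/3.04)*100 = 83.5526%

83.5526 %


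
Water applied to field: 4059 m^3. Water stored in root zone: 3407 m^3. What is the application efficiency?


Ea = V_root / V_field * 100 = 3407 / 4059 * 100 = 83.9369%

83.9369 %


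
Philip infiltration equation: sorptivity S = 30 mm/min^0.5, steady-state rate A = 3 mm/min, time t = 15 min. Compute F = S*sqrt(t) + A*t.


F = S*sqrt(t) + A*t
F = 30*sqrt(15) + 3*15
F = 30*3.872983 + 45

161.1895 mm


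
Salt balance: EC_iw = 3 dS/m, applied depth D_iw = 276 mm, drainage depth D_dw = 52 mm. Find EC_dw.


EC_dw = EC_iw * D_iw / D_dw
EC_dw = 3 * 276 / 52
EC_dw = 828 / 52

15.9231 dS/m


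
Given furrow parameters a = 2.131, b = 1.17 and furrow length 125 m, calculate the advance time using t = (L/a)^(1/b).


t = (L/a)^(1/b)
t = (125/2.131)^(1/1.17)
t = 58.657907^(1/1.17)

32.4631 min


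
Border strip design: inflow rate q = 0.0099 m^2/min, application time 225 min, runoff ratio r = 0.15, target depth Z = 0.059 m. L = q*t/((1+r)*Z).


L = q*t/((1+r)*Z)
L = 0.0099*225/((1+0.15)*0.059)
L = 2.2275/0.06785

32.8298 m


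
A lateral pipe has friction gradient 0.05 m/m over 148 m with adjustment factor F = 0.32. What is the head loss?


hf = J * L * F = 0.05 * 148 * 0.32 = 2.3680 m

2.3680 m


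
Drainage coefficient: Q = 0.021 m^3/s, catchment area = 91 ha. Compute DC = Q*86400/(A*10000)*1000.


DC = Q * 86400 / (A * 10000) * 1000
DC = 0.021 * 86400 / (91 * 10000) * 1000
DC = 1814400.0000 / 910000

1.9938 mm/day


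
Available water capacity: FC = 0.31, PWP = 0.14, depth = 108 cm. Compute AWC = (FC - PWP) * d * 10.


AWC = (FC - PWP) * d * 10
AWC = (0.31 - 0.14) * 108 * 10
AWC = 0.1700 * 108 * 10

183.6000 mm


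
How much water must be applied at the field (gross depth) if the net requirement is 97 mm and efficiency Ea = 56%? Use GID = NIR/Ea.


Ea = 56% = 0.56
GID = NIR / Ea = 97 / 0.56 = 173.2143 mm

173.2143 mm


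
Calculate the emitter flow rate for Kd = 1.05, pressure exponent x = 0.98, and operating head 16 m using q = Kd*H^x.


q = Kd * H^x = 1.05 * 16^0.98 = 1.05 * 15.136922

15.8938 L/h


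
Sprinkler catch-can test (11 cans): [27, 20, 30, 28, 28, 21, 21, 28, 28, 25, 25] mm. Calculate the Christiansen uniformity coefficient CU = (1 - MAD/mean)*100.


mean = 25.545455 mm
MAD = 2.859504 mm
CU = (1 - 2.859504/25.545455)*100

88.8062 %


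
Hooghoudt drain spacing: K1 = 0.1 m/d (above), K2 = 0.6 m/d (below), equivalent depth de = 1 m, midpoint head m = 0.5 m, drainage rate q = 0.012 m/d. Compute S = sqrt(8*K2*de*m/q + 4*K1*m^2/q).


S^2 = 8*K2*de*m/q + 4*K1*m^2/q
S^2 = 8*0.6*1*0.5/0.012 + 4*0.1*0.5^2/0.012
S = sqrt(208.3333)

14.4338 m


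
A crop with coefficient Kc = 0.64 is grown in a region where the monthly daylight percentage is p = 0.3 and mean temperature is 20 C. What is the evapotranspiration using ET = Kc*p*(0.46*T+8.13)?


ET = Kc * p * (0.46*T + 8.13)
ET = 0.64 * 0.3 * (0.46*20 + 8.13)
ET = 0.64 * 0.3 * 17.3300

3.3274 mm/day


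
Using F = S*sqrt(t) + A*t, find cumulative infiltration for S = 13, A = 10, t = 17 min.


F = S*sqrt(t) + A*t
F = 13*sqrt(17) + 10*17
F = 13*4.123106 + 170

223.6004 mm


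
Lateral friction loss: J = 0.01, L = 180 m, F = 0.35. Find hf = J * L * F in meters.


hf = J * L * F = 0.01 * 180 * 0.35 = 0.6300 m

0.6300 m


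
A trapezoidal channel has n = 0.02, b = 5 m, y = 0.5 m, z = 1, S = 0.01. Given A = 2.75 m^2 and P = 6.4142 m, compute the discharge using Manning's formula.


R = A/P = 2.75/6.4142 = 0.428736
Q = (1/0.02) * 2.75 * 0.428736^(2/3) * 0.01^0.5

7.8180 m^3/s


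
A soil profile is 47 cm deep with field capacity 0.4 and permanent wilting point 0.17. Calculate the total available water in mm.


AWC = (FC - PWP) * d * 10
AWC = (0.4 - 0.17) * 47 * 10
AWC = 0.2300 * 47 * 10

108.1000 mm


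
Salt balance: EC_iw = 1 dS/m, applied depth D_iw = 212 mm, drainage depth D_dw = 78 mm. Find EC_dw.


EC_dw = EC_iw * D_iw / D_dw
EC_dw = 1 * 212 / 78
EC_dw = 212 / 78

2.7179 dS/m


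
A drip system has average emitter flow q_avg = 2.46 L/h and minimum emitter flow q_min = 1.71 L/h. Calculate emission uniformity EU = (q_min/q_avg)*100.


EU = (q_min/q_avg)*100 = (1.71/2.46)*100 = 69.5122%

69.5122 %


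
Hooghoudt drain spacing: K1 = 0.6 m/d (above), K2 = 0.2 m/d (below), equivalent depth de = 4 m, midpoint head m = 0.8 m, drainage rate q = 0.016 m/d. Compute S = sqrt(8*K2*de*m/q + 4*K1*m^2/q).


S^2 = 8*K2*de*m/q + 4*K1*m^2/q
S^2 = 8*0.2*4*0.8/0.016 + 4*0.6*0.8^2/0.016
S = sqrt(416.0000)

20.3961 m


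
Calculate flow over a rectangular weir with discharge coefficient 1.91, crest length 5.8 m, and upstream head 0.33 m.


Q = C * L * H^(3/2) = 1.91 * 5.8 * 0.33^1.5 = 1.91 * 5.8 * 0.189571

2.1001 m^3/s


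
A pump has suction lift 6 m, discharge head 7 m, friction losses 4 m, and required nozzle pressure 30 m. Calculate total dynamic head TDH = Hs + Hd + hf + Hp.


TDH = Hs + Hd + hf + Hp = 6 + 7 + 4 + 30 = 47

47 m


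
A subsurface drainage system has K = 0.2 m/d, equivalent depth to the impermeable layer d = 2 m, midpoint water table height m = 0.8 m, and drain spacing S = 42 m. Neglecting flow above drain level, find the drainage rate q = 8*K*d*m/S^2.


q = 8*K*d*m/S^2
q = 8*0.2*2*0.8/42^2
q = 2.5600 / 1764

0.0015 m/d


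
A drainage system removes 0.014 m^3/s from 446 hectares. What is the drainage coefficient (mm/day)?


DC = Q * 86400 / (A * 10000) * 1000
DC = 0.014 * 86400 / (446 * 10000) * 1000
DC = 1209600.0000 / 4460000

0.2712 mm/day


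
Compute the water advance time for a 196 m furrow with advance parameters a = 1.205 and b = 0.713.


t = (L/a)^(1/b)
t = (196/1.205)^(1/0.713)
t = 162.655602^(1/0.713)

1262.8713 min


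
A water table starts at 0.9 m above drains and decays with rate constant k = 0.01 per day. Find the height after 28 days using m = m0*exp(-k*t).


m = m0 * exp(-k*t)
m = 0.9 * exp(-0.01 * 28)
m = 0.9 * exp(-0.2800)

0.6802 m


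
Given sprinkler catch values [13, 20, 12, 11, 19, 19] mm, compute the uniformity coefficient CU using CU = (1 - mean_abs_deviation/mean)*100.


mean = 15.666667 mm
MAD = 3.666667 mm
CU = (1 - 3.666667/15.666667)*100

76.5957 %


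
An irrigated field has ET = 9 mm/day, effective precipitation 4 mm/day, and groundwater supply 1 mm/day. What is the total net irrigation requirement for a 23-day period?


Daily deficit = ET - Pe - GW = 9 - 4 - 1 = 4 mm/day
NIR = 4 * 23 = 92 mm

92.0000 mm


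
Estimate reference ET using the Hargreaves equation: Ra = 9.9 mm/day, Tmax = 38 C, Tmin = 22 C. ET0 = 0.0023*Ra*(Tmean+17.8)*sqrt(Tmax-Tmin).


Tmean = (Tmax + Tmin)/2 = (38 + 22)/2 = 30.0
ET0 = 0.0023 * 9.9 * (30.0 + 17.8) * sqrt(38 - 22)
ET0 = 0.0023 * 9.9 * 47.8 * 4.000000

4.3536 mm/day


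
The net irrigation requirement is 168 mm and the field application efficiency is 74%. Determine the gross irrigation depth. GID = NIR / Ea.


Ea = 74% = 0.74
GID = NIR / Ea = 168 / 0.74 = 227.0270 mm

227.0270 mm


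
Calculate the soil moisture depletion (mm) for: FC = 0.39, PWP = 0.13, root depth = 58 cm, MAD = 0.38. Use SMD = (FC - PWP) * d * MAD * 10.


SMD = (FC - PWP) * d * MAD * 10
SMD = (0.39 - 0.13) * 58 * 0.38 * 10
SMD = 0.2600 * 58 * 0.38 * 10

57.3040 mm


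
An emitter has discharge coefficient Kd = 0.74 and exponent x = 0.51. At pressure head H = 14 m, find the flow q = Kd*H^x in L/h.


q = Kd * H^x = 0.74 * 14^0.51 = 0.74 * 3.841716

2.8429 L/h


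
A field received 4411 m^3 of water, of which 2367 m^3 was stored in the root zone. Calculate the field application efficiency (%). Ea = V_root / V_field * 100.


Ea = V_root / V_field * 100 = 2367 / 4411 * 100 = 53.6613%

53.6613 %


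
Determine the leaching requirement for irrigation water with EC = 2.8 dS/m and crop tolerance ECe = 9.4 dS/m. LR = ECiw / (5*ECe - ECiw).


LR = ECiw / (5*ECe - ECiw)
LR = 2.8 / (5*9.4 - 2.8)
LR = 2.8 / 44.2000

0.0633


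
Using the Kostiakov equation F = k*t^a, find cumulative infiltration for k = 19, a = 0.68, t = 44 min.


F = k * t^a = 19 * 44^0.68
F = 19 * 13.108344

249.0585 mm


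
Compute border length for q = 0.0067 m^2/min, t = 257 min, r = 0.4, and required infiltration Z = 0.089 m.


L = q*t/((1+r)*Z)
L = 0.0067*257/((1+0.4)*0.089)
L = 1.7219/0.1246

13.8194 m


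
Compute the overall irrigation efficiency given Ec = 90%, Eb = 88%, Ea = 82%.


Ec = 0.9, Eb = 0.88, Ea = 0.82
E = 0.9 * 0.88 * 0.82 * 100 = 64.9440%

64.9440 %


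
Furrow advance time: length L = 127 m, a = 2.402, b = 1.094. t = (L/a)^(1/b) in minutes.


t = (L/a)^(1/b)
t = (127/2.402)^(1/1.094)
t = 52.872606^(1/1.094)

37.5980 min


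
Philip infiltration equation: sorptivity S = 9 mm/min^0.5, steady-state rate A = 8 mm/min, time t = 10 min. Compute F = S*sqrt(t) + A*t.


F = S*sqrt(t) + A*t
F = 9*sqrt(10) + 8*10
F = 9*3.162278 + 80

108.4605 mm


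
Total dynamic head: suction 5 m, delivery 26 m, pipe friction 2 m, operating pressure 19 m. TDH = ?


TDH = Hs + Hd + hf + Hp = 5 + 26 + 2 + 19 = 52

52 m


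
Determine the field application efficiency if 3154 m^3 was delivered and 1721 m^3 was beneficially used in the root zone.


Ea = V_root / V_field * 100 = 1721 / 3154 * 100 = 54.5656%

54.5656 %


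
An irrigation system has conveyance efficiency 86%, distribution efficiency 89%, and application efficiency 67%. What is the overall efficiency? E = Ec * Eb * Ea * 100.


Ec = 0.86, Eb = 0.89, Ea = 0.67
E = 0.86 * 0.89 * 0.67 * 100 = 51.2818%

51.2818 %


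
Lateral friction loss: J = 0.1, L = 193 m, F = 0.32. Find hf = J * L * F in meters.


hf = J * L * F = 0.1 * 193 * 0.32 = 6.1760 m

6.1760 m


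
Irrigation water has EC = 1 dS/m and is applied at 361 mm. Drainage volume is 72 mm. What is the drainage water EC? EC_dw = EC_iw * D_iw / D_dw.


EC_dw = EC_iw * D_iw / D_dw
EC_dw = 1 * 361 / 72
EC_dw = 361 / 72

5.0139 dS/m


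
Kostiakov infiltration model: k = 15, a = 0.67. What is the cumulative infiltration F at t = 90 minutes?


F = k * t^a = 15 * 90^0.67
F = 15 * 20.386491

305.7974 mm


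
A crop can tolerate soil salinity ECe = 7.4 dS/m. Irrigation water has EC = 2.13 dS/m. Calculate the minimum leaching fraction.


LR = ECiw / (5*ECe - ECiw)
LR = 2.13 / (5*7.4 - 2.13)
LR = 2.13 / 34.8700

0.0611


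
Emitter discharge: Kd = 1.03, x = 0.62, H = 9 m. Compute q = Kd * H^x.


q = Kd * H^x = 1.03 * 9^0.62 = 1.03 * 3.905084

4.0222 L/h


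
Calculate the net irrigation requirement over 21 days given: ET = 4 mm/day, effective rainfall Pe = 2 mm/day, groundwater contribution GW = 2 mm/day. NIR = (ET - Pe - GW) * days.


Daily deficit = ET - Pe - GW = 4 - 2 - 2 = 0 mm/day
NIR = 0 * 21 = 0 mm

0 mm


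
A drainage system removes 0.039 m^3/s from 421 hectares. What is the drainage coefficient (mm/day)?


DC = Q * 86400 / (A * 10000) * 1000
DC = 0.039 * 86400 / (421 * 10000) * 1000
DC = 3369600.0000 / 4210000

0.8004 mm/day


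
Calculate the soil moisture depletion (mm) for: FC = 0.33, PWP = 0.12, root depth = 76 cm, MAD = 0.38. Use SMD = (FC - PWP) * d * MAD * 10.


SMD = (FC - PWP) * d * MAD * 10
SMD = (0.33 - 0.12) * 76 * 0.38 * 10
SMD = 0.2100 * 76 * 0.38 * 10

60.6480 mm


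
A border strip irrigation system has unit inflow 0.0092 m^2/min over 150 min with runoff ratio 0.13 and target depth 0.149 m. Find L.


L = q*t/((1+r)*Z)
L = 0.0092*150/((1+0.13)*0.149)
L = 1.38/0.16837

8.1962 m


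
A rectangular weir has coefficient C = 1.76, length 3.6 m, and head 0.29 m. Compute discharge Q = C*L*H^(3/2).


Q = C * L * H^(3/2) = 1.76 * 3.6 * 0.29^1.5 = 1.76 * 3.6 * 0.156170

0.9895 m^3/s


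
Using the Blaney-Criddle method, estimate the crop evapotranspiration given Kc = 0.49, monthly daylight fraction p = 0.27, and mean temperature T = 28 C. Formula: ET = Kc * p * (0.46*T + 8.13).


ET = Kc * p * (0.46*T + 8.13)
ET = 0.49 * 0.27 * (0.46*28 + 8.13)
ET = 0.49 * 0.27 * 21.0100

2.7796 mm/day


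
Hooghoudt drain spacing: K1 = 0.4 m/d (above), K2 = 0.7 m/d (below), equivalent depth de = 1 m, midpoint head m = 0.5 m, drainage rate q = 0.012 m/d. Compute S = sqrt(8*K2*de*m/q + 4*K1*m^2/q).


S^2 = 8*K2*de*m/q + 4*K1*m^2/q
S^2 = 8*0.7*1*0.5/0.012 + 4*0.4*0.5^2/0.012
S = sqrt(266.6667)

16.3299 m


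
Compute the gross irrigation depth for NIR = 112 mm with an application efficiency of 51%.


Ea = 51% = 0.51
GID = NIR / Ea = 112 / 0.51 = 219.6078 mm

219.6078 mm


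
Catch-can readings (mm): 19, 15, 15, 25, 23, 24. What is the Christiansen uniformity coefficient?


mean = 20.166667 mm
MAD = 3.833333 mm
CU = (1 - 3.833333/20.166667)*100

80.9917 %


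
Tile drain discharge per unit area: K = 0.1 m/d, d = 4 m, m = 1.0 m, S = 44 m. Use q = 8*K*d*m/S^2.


q = 8*K*d*m/S^2
q = 8*0.1*4*1.0/44^2
q = 3.2000 / 1936

0.0017 m/d


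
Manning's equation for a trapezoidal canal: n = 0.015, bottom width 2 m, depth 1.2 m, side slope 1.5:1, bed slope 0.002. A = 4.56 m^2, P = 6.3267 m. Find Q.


R = A/P = 4.56/6.3267 = 0.720755
Q = (1/0.015) * 4.56 * 0.720755^(2/3) * 0.002^0.5

10.9290 m^3/s


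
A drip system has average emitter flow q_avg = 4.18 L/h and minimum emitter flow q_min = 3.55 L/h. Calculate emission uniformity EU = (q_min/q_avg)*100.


EU = (q_min/q_avg)*100 = (3.55/4.18)*100 = 84.9282%

84.9282 %


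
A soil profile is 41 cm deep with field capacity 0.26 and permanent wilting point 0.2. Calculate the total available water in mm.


AWC = (FC - PWP) * d * 10
AWC = (0.26 - 0.2) * 41 * 10
AWC = 0.0600 * 41 * 10

24.6000 mm


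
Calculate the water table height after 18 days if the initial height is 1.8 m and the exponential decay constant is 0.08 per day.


m = m0 * exp(-k*t)
m = 1.8 * exp(-0.08 * 18)
m = 1.8 * exp(-1.4400)

0.4265 m


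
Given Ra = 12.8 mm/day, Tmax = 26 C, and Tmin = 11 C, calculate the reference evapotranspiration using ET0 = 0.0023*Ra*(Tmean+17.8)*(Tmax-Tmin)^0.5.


Tmean = (Tmax + Tmin)/2 = (26 + 11)/2 = 18.5
ET0 = 0.0023 * 12.8 * (18.5 + 17.8) * sqrt(26 - 11)
ET0 = 0.0023 * 12.8 * 36.3 * 3.872983

4.1389 mm/day


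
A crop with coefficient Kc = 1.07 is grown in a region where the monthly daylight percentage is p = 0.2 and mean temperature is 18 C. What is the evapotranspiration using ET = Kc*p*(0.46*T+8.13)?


ET = Kc * p * (0.46*T + 8.13)
ET = 1.07 * 0.2 * (0.46*18 + 8.13)
ET = 1.07 * 0.2 * 16.4100

3.5117 mm/day


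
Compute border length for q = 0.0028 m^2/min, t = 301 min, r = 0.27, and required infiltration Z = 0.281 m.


L = q*t/((1+r)*Z)
L = 0.0028*301/((1+0.27)*0.281)
L = 0.8428/0.35687

2.3616 m


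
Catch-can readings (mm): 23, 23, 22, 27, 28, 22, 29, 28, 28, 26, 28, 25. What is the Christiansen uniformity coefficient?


mean = 25.750000 mm
MAD = 2.291667 mm
CU = (1 - 2.291667/25.750000)*100

91.1003 %
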